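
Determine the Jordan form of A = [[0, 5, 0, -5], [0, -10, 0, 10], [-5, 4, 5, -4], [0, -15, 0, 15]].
The characteristic polynomial is det(xI - A) = x^2(x - 5)^2, so the eigenvalues are 0 (algebraic multiplicity 2), 5 (algebraic multiplicity 2).

For λ = 0: rank(A) = 2. The eigenspace has dimension 4 - 2 = 2, so there are 2 Jordan blocks; the rank sequence gives block sizes [1, 1].

For λ = 5: rank(A - 5I) = 3, rank((A - 5I)^2) = 2. The eigenspace has dimension 4 - 3 = 1, so there is 1 Jordan block; the rank sequence gives block sizes [2].

Assembling the blocks gives the Jordan form J above.

J = [[0, 0, 0, 0], [0, 0, 0, 0], [0, 0, 5, 1], [0, 0, 0, 5]]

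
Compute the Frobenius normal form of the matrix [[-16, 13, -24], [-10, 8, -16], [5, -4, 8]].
The invariant factors of A (the non-unit diagonal entries of the Smith normal form of xI - A over ℚ[x]) are x(x^2 - 6), each dividing the next. The characteristic polynomial is their product, x(x^2 - 6).

The rational canonical form is the block-diagonal matrix of companion matrices C(f_i):
R = [[0, 0, 0], [1, 0, 6], [0, 1, 0]].

Note the characteristic polynomial does not split into linear factors over ℚ, so A has no Jordan form over ℚ; the rational canonical form exists over any field.

R = [[0, 0, 0], [1, 0, 6], [0, 1, 0]]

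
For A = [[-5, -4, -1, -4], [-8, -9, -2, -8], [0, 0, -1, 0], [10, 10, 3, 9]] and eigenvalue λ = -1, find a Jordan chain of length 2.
v_1 = [[0, -1, 1, 1]]^T, v_2 = [[-1, -2, 0, 3]]^T

We seek v_1 ∈ ker((A + I)^2) \ ker(A + I), then set v_{i+1} = (A + I) v_i.

One such chain is v_1 = [[0, -1, 1, 1]]^T, v_2 = [[-1, -2, 0, 3]]^T. Check: (A + I) v_2 = [[0, 0, 0, 0]]^T = 0.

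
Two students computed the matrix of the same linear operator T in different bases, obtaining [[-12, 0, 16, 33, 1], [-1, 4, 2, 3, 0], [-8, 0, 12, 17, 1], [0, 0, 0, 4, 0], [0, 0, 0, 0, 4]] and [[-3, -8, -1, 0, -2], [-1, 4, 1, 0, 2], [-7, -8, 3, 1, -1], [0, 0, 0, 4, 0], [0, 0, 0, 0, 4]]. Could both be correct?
Yes.

Two matrices over a field are similar if and only if they have the same invariant factors.

Both A and B have characteristic polynomial (x - 4)^4(x + 4) and minimal polynomial (x - 4)^3(x + 4). Computing further, both have invariant factors x - 4, (x - 4)^3(x + 4). Hence A and B are similar.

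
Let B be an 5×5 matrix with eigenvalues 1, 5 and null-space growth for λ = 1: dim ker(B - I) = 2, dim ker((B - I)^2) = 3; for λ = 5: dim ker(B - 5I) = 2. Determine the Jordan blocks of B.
λ = 1: successive nullity increments [2, 1] count blocks of size ≥ k; block sizes are [2, 1].
λ = 5: successive nullity increments [2] count blocks of size ≥ k; block sizes are [1, 1].

Jordan blocks: (1, 2), (1, 1), (5, 1), (5, 1)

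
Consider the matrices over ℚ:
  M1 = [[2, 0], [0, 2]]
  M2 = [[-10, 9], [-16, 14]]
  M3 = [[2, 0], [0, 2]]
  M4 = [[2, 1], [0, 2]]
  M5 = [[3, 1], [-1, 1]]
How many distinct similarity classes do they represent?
2 classes: {M1, M3}, {M2, M4, M5}

Characteristic polynomials: χ_{M1} = (x - 2)^2, χ_{M2} = (x - 2)^2, χ_{M3} = (x - 2)^2, χ_{M4} = (x - 2)^2, χ_{M5} = (x - 2)^2.

{M1, M3}: invariant factors x - 2, x - 2.

{M2, M4, M5}: invariant factors (x - 2)^2.

Matrices are similar if and only if their invariant-factor lists agree; the partition into similarity classes is {M1, M3}, {M2, M4, M5}.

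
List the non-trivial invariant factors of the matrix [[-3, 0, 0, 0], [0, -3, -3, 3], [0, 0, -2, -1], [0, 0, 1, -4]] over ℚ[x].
x + 3, x + 3, (x + 3)^2

The Jordan structure of A has elementary divisors (x + 3)^2, (x + 3), (x + 3). Arranging the block sizes at each eigenvalue in decreasing order and taking row products gives the invariant factors.

Invariant factors (smallest first, each dividing the next): x + 3, x + 3, (x + 3)^2.

Check: the last factor (x + 3)^2 is the minimal polynomial, and the product (x + 3)^4 is the characteristic polynomial.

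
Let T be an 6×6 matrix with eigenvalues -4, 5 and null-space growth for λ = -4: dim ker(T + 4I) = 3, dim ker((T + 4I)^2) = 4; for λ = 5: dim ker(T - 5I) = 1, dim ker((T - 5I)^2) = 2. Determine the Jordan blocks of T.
λ = -4: successive nullity increments [3, 1] count blocks of size ≥ k; block sizes are [2, 1, 1].
λ = 5: successive nullity increments [1, 1] count blocks of size ≥ k; block sizes are [2].

Jordan blocks: (-4, 2), (-4, 1), (-4, 1), (5, 2)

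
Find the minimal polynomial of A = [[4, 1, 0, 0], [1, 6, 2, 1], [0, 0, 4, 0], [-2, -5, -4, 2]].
m_A(x) = (x - 4)^3

The characteristic polynomial factors as (x - 4)^4. The minimal polynomial is ∏(x - λ)^{k_λ} where k_λ is the size of the largest Jordan block at λ.

For λ = 4: rank(A - 4I) = 2, and the largest Jordan block has size 3 (the smallest k with rank((A - 4I)^k) = rank((A - 4I)^(k+1))).

So m_A(x) = (x - 4)^3.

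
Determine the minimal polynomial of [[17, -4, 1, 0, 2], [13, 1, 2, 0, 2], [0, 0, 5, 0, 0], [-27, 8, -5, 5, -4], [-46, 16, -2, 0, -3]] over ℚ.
The characteristic polynomial factors as (x - 5)^5. The minimal polynomial is ∏(x - λ)^{k_λ} where k_λ is the size of the largest Jordan block at λ.

For λ = 5: rank(A - 5I) = 2, and the largest Jordan block has size 3 (the smallest k with rank((A - 5I)^k) = rank((A - 5I)^(k+1))).

So m_A(x) = (x - 5)^3.

m_A(x) = (x - 5)^3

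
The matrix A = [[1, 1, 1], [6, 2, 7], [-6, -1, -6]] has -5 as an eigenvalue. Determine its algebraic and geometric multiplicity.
algebraic multiplicity 1, geometric multiplicity 1

The characteristic polynomial is (x - 1)^2(x + 5), so the factor x + 5 appears with exponent 1: the algebraic multiplicity is 1.

rank(A + 5I) = 2, so the eigenspace has dimension 3 - 2 = 1: the geometric multiplicity is 1.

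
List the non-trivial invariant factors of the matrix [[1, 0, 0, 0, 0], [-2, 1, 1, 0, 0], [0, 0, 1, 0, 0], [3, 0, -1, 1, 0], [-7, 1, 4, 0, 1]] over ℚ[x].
(x - 1)^2, (x - 1)^3

The Jordan structure of A has elementary divisors (x - 1)^3, (x - 1)^2. Arranging the block sizes at each eigenvalue in decreasing order and taking row products gives the invariant factors.

Invariant factors (smallest first, each dividing the next): (x - 1)^2, (x - 1)^3.

Check: the last factor (x - 1)^3 is the minimal polynomial, and the product (x - 1)^5 is the characteristic polynomial.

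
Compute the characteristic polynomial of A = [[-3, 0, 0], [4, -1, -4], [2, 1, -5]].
xI - A = [[x + 3, 0, 0], [-4, x + 1, 4], [-2, -1, x + 5]].

Expanding det(xI - A) along the first row:
det(xI - A) = + (x + 3)·det([[x + 1, 4], [-1, x + 5]]) - (0)·det([[-4, 4], [-2, x + 5]]) + (0)·det([[-4, x + 1], [-2, -1]]).

Evaluating gives χ_A(x) = x^3 + 9x^2 + 27x + 27 = (x + 3)^3.

χ_A(x) = (x + 3)^3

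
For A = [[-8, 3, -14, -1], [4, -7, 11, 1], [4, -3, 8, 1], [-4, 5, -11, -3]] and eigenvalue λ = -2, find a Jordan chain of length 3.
v_1 = [[0, 0, 0, 1]]^T, v_2 = [[-1, 1, 1, -1]]^T, v_3 = [[-4, 1, 2, -1]]^T

We seek v_1 ∈ ker((A + 2I)^3) \ ker((A + 2I)^2), then set v_{i+1} = (A + 2I) v_i.

One such chain is v_1 = [[0, 0, 0, 1]]^T, v_2 = [[-1, 1, 1, -1]]^T, v_3 = [[-4, 1, 2, -1]]^T. Check: (A + 2I) v_3 = [[0, 0, 0, 0]]^T = 0.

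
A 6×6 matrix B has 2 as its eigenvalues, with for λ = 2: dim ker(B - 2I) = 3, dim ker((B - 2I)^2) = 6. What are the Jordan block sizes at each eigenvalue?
Jordan blocks: (2, 2), (2, 2), (2, 2)

λ = 2: successive nullity increments [3, 3] count blocks of size ≥ k; block sizes are [2, 2, 2].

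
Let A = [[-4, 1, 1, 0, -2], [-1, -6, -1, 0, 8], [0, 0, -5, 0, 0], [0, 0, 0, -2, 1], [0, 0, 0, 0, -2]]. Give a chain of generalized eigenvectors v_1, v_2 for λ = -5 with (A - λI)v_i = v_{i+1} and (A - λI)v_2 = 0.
We seek v_1 ∈ ker((A + 5I)^2) \ ker(A + 5I), then set v_{i+1} = (A + 5I) v_i.

One such chain is v_1 = [[-2, 2, 1, 0, 0]]^T, v_2 = [[1, -1, 0, 0, 0]]^T. Check: (A + 5I) v_2 = [[0, 0, 0, 0, 0]]^T = 0.

v_1 = [[-2, 2, 1, 0, 0]]^T, v_2 = [[1, -1, 0, 0, 0]]^T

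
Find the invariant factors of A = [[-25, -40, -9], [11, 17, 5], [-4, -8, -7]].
(x + 5)^3

The Jordan structure of A has elementary divisors (x + 5)^3. Arranging the block sizes at each eigenvalue in decreasing order and taking row products gives the invariant factors.

Invariant factors (smallest first, each dividing the next): (x + 5)^3.

Check: the last factor (x + 5)^3 is the minimal polynomial, and the product (x + 5)^3 is the characteristic polynomial.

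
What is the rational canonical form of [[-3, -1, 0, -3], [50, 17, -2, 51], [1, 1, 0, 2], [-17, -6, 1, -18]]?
R = [[0, 0, 0, -1], [1, 0, 0, 4], [0, 1, 0, -2], [0, 0, 1, -4]]

The invariant factors of A (the non-unit diagonal entries of the Smith normal form of xI - A over ℚ[x]) are (x^2 + 2x - 1)^2, each dividing the next. The characteristic polynomial is their product, (x^2 + 2x - 1)^2.

The rational canonical form is the block-diagonal matrix of companion matrices C(f_i):
R = [[0, 0, 0, -1], [1, 0, 0, 4], [0, 1, 0, -2], [0, 0, 1, -4]].

Note the characteristic polynomial does not split into linear factors over ℚ, so A has no Jordan form over ℚ; the rational canonical form exists over any field.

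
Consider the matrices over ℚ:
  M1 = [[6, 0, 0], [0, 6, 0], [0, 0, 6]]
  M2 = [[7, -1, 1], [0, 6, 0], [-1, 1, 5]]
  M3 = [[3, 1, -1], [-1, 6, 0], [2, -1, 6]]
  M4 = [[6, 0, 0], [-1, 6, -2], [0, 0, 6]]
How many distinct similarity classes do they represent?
Characteristic polynomials: χ_{M1} = (x - 6)^3, χ_{M2} = (x - 6)^3, χ_{M3} = (x - 5)^3, χ_{M4} = (x - 6)^3.

{M1}: invariant factors x - 6, x - 6, x - 6.

{M2, M4}: invariant factors x - 6, (x - 6)^2.

{M3}: invariant factors (x - 5)^3.

Matrices are similar if and only if their invariant-factor lists agree; the partition into similarity classes is {M1}, {M2, M4}, {M3}.

3 classes: {M1}, {M2, M4}, {M3}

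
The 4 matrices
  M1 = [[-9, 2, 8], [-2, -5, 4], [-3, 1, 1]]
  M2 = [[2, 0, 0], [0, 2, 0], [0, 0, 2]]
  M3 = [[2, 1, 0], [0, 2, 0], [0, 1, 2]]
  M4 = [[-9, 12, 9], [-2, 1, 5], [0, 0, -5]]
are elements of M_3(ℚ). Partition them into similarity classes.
Characteristic polynomials: χ_{M1} = (x + 3)(x + 5)^2, χ_{M2} = (x - 2)^3, χ_{M3} = (x - 2)^3, χ_{M4} = (x + 3)(x + 5)^2.

{M1, M4}: invariant factors (x + 3)(x + 5)^2.

{M2}: invariant factors x - 2, x - 2, x - 2.

{M3}: invariant factors x - 2, (x - 2)^2.

Matrices are similar if and only if their invariant-factor lists agree; the partition into similarity classes is {M1, M4}, {M2}, {M3}.

3 classes: {M1, M4}, {M2}, {M3}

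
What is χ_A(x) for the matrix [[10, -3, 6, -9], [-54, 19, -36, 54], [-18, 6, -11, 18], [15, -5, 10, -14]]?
χ_A(x) = (x - 1)^4

xI - A = [[x - 10, 3, -6, 9], [54, x - 19, 36, -54], [18, -6, x + 11, -18], [-15, 5, -10, x + 14]].

Expanding det(xI - A) along the first row:
det(xI - A) = + (x - 10)·det([[x - 19, 36, -54], [-6, x + 11, -18], [5, -10, x + 14]]) - (3)·det([[54, 36, -54], [18, x + 11, -18], [-15, -10, x + 14]]) + (-6)·det([[54, x - 19, -54], [18, -6, -18], [-15, 5, x + 14]]) - (9)·det([[54, x - 19, 36], [18, -6, x + 11], [-15, 5, -10]]).

Evaluating gives χ_A(x) = x^4 - 4x^3 + 6x^2 - 4x + 1 = (x - 1)^4.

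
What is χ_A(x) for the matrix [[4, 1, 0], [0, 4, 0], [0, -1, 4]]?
χ_A(x) = (x - 4)^3

xI - A = [[x - 4, -1, 0], [0, x - 4, 0], [0, 1, x - 4]].

Expanding det(xI - A) along the first row:
det(xI - A) = + (x - 4)·det([[x - 4, 0], [1, x - 4]]) - (-1)·det([[0, 0], [0, x - 4]]) + (0)·det([[0, x - 4], [0, 1]]).

Evaluating gives χ_A(x) = x^3 - 12x^2 + 48x - 64 = (x - 4)^3.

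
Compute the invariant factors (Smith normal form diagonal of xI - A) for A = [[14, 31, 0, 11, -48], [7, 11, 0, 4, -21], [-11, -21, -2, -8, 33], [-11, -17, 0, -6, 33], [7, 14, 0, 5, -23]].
The Jordan structure of A has elementary divisors (x + 2)^2, (x + 2), x^2. Arranging the block sizes at each eigenvalue in decreasing order and taking row products gives the invariant factors.

Invariant factors (smallest first, each dividing the next): x + 2, x^2(x + 2)^2.

Check: the last factor x^2(x + 2)^2 is the minimal polynomial, and the product x^2(x + 2)^3 is the characteristic polynomial.

x + 2, x^2(x + 2)^2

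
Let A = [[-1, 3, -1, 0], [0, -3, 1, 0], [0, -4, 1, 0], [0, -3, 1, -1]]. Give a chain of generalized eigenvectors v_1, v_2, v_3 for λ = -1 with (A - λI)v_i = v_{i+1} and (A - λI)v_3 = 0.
We seek v_1 ∈ ker((A + I)^3) \ ker((A + I)^2), then set v_{i+1} = (A + I) v_i.

One such chain is v_1 = [[-1, 0, 1, 1]]^T, v_2 = [[-1, 1, 2, 1]]^T, v_3 = [[1, 0, 0, -1]]^T. Check: (A + I) v_3 = [[0, 0, 0, 0]]^T = 0.

v_1 = [[-1, 0, 1, 1]]^T, v_2 = [[-1, 1, 2, 1]]^T, v_3 = [[1, 0, 0, -1]]^T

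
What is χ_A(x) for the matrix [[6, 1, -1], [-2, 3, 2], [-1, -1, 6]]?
xI - A = [[x - 6, -1, 1], [2, x - 3, -2], [1, 1, x - 6]].

Expanding det(xI - A) along the first row:
det(xI - A) = + (x - 6)·det([[x - 3, -2], [1, x - 6]]) - (-1)·det([[2, -2], [1, x - 6]]) + (1)·det([[2, x - 3], [1, 1]]).

Evaluating gives χ_A(x) = x^3 - 15x^2 + 75x - 125 = (x - 5)^3.

χ_A(x) = (x - 5)^3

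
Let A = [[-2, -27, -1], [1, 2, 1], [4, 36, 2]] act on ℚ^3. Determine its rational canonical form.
The invariant factors of A (the non-unit diagonal entries of the Smith normal form of xI - A over ℚ[x]) are (x - 3)(x - 2)(x + 3), each dividing the next. The characteristic polynomial is their product, (x - 3)(x - 2)(x + 3).

The rational canonical form is the block-diagonal matrix of companion matrices C(f_i):
R = [[0, 0, -18], [1, 0, 9], [0, 1, 2]].

R = [[0, 0, -18], [1, 0, 9], [0, 1, 2]]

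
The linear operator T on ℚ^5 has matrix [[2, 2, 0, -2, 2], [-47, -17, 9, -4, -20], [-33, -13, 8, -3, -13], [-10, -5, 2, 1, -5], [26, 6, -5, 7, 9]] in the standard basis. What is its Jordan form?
The characteristic polynomial is det(xI - A) = x^4(x - 3), so the eigenvalues are 0 (algebraic multiplicity 4), 3 (algebraic multiplicity 1).

For λ = 0: rank(A) = 3, rank(A^2) = 2, rank(A^3) = 1. The eigenspace has dimension 5 - 3 = 2, so there are 2 Jordan blocks; the rank sequence gives block sizes [3, 1].

For λ = 3: algebraic multiplicity 1 gives one 1×1 block.

Assembling the blocks gives the Jordan form J above.

J = [[0, 1, 0, 0, 0], [0, 0, 1, 0, 0], [0, 0, 0, 0, 0], [0, 0, 0, 0, 0], [0, 0, 0, 0, 3]]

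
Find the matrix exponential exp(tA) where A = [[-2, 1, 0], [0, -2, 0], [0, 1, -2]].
e^{tA} = [[e^{-2*t}, t*e^{-2*t}, 0], [0, e^{-2*t}, 0], [0, t*e^{-2*t}, e^{-2*t}]]

A has Jordan form J = [[-2, 1, 0], [0, -2, 0], [0, 0, -2]] with A = PJP^{-1}, so e^{tA} = P e^{tJ} P^{-1}.

For a Jordan block J_k(λ), e^{tJ_k(λ)} = e^{λt} · (I + tN + t^2 N^2/2! + ... + t^{k-1} N^{k-1}/(k-1)!) where N is the nilpotent superdiagonal part.

Assembling the blocks and conjugating back gives the entries of e^{tA} as shown above.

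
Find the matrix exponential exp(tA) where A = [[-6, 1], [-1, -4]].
e^{tA} = [[(1 - t)*e^{-5*t}, t*e^{-5*t}], [-t*e^{-5*t}, (t + 1)*e^{-5*t}]]

A has Jordan form J = [[-5, 1], [0, -5]] with A = PJP^{-1}, so e^{tA} = P e^{tJ} P^{-1}.

For a Jordan block J_k(λ), e^{tJ_k(λ)} = e^{λt} · (I + tN + t^2 N^2/2! + ... + t^{k-1} N^{k-1}/(k-1)!) where N is the nilpotent superdiagonal part.

Assembling the blocks and conjugating back gives the entries of e^{tA} as shown above.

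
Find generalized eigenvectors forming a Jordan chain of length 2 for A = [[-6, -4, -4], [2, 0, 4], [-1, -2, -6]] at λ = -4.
v_1 = [[1, 0, 0]]^T, v_2 = [[-2, 2, -1]]^T

We seek v_1 ∈ ker((A + 4I)^2) \ ker(A + 4I), then set v_{i+1} = (A + 4I) v_i.

One such chain is v_1 = [[1, 0, 0]]^T, v_2 = [[-2, 2, -1]]^T. Check: (A + 4I) v_2 = [[0, 0, 0]]^T = 0.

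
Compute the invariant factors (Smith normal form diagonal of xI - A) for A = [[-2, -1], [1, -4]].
(x + 3)^2

The Jordan structure of A has elementary divisors (x + 3)^2. Arranging the block sizes at each eigenvalue in decreasing order and taking row products gives the invariant factors.

Invariant factors (smallest first, each dividing the next): (x + 3)^2.

Check: the last factor (x + 3)^2 is the minimal polynomial, and the product (x + 3)^2 is the characteristic polynomial.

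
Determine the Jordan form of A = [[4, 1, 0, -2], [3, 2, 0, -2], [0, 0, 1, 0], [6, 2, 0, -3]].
The characteristic polynomial is det(xI - A) = (x - 1)^4, so the eigenvalues are 1 (algebraic multiplicity 4).

For λ = 1: rank(A - I) = 1, rank((A - I)^2) = 0. The eigenspace has dimension 4 - 1 = 3, so there are 3 Jordan blocks; the rank sequence gives block sizes [2, 1, 1].

Assembling the blocks gives the Jordan form J above.

J = [[1, 1, 0, 0], [0, 1, 0, 0], [0, 0, 1, 0], [0, 0, 0, 1]]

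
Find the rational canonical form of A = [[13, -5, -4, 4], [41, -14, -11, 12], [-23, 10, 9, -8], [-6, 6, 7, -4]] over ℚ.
R = [[0, 0, 0, -4], [1, 0, 0, 8], [0, 1, 0, -8], [0, 0, 1, 4]]

The invariant factors of A (the non-unit diagonal entries of the Smith normal form of xI - A over ℚ[x]) are (x^2 - 2x + 2)^2, each dividing the next. The characteristic polynomial is their product, (x^2 - 2x + 2)^2.

The rational canonical form is the block-diagonal matrix of companion matrices C(f_i):
R = [[0, 0, 0, -4], [1, 0, 0, 8], [0, 1, 0, -8], [0, 0, 1, 4]].

Note the characteristic polynomial does not split into linear factors over ℚ, so A has no Jordan form over ℚ; the rational canonical form exists over any field.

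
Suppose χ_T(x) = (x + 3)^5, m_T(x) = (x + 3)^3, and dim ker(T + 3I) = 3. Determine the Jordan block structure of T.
Jordan blocks: (-3, 3), (-3, 1), (-3, 1)

λ = -3: algebraic multiplicity 5 (exponent in χ_T), largest block size 3 (exponent in m_T), 3 blocks (geometric multiplicity). These force block sizes [3, 1, 1].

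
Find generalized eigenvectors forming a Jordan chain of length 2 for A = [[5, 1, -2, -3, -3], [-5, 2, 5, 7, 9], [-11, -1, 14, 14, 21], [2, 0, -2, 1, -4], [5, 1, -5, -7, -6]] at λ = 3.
We seek v_1 ∈ ker((A - 3I)^2) \ ker(A - 3I), then set v_{i+1} = (A - 3I) v_i.

One such chain is v_1 = [[0, 1, 0, 0, 0]]^T, v_2 = [[1, -1, -1, 0, 1]]^T. Check: (A - 3I) v_2 = [[0, 0, 0, 0, 0]]^T = 0.

v_1 = [[0, 1, 0, 0, 0]]^T, v_2 = [[1, -1, -1, 0, 1]]^T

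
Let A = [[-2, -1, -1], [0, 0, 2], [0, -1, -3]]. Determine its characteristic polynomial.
xI - A = [[x + 2, 1, 1], [0, x, -2], [0, 1, x + 3]].

Expanding det(xI - A) along the first row:
det(xI - A) = + (x + 2)·det([[x, -2], [1, x + 3]]) - (1)·det([[0, -2], [0, x + 3]]) + (1)·det([[0, x], [0, 1]]).

Evaluating gives χ_A(x) = x^3 + 5x^2 + 8x + 4 = (x + 1)(x + 2)^2.

χ_A(x) = (x + 1)(x + 2)^2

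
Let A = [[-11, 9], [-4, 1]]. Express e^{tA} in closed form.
e^{tA} = [[(1 - 6*t)*e^{-5*t}, 9*t*e^{-5*t}], [-4*t*e^{-5*t}, (6*t + 1)*e^{-5*t}]]

A has Jordan form J = [[-5, 1], [0, -5]] with A = PJP^{-1}, so e^{tA} = P e^{tJ} P^{-1}.

For a Jordan block J_k(λ), e^{tJ_k(λ)} = e^{λt} · (I + tN + t^2 N^2/2! + ... + t^{k-1} N^{k-1}/(k-1)!) where N is the nilpotent superdiagonal part.

Assembling the blocks and conjugating back gives the entries of e^{tA} as shown above.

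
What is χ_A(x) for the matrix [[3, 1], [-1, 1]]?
xI - A = [[x - 3, -1], [1, x - 1]].

Expanding det(xI - A) along the first row:
det(xI - A) = + (x - 3)·det([[x - 1]]) - (-1)·det([[1]]).

Evaluating gives χ_A(x) = x^2 - 4x + 4 = (x - 2)^2.

χ_A(x) = (x - 2)^2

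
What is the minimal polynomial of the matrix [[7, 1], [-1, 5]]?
The characteristic polynomial factors as (x - 6)^2. The minimal polynomial is ∏(x - λ)^{k_λ} where k_λ is the size of the largest Jordan block at λ.

For λ = 6: rank(A - 6I) = 1, and the largest Jordan block has size 2 (the smallest k with rank((A - 6I)^k) = rank((A - 6I)^(k+1))).

So m_A(x) = (x - 6)^2.

m_A(x) = (x - 6)^2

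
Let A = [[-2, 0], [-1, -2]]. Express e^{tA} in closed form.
A has Jordan form J = [[-2, 1], [0, -2]] with A = PJP^{-1}, so e^{tA} = P e^{tJ} P^{-1}.

For a Jordan block J_k(λ), e^{tJ_k(λ)} = e^{λt} · (I + tN + t^2 N^2/2! + ... + t^{k-1} N^{k-1}/(k-1)!) where N is the nilpotent superdiagonal part.

Assembling the blocks and conjugating back gives the entries of e^{tA} as shown above.

e^{tA} = [[e^{-2*t}, 0], [-t*e^{-2*t}, e^{-2*t}]]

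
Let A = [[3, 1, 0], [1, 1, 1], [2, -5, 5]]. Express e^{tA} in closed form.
A has Jordan form J = [[3, 1, 0], [0, 3, 1], [0, 0, 3]] with A = PJP^{-1}, so e^{tA} = P e^{tJ} P^{-1}.

For a Jordan block J_k(λ), e^{tJ_k(λ)} = e^{λt} · (I + tN + t^2 N^2/2! + ... + t^{k-1} N^{k-1}/(k-1)!) where N is the nilpotent superdiagonal part.

Assembling the blocks and conjugating back gives the entries of e^{tA} as shown above.

e^{tA} = [[(t^2 + 2)*e^{3*t}/2, t*(1 - t)*e^{3*t}, t^2*e^{3*t}/2], [t*e^{3*t}, (1 - 2*t)*e^{3*t}, t*e^{3*t}], [t*(4 - t)*e^{3*t}/2, t*(t - 5)*e^{3*t}, (-t^2 + 4*t + 2)*e^{3*t}/2]]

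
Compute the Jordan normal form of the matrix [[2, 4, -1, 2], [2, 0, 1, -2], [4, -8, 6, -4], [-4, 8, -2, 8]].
J = [[4, 1, 0, 0], [0, 4, 0, 0], [0, 0, 4, 0], [0, 0, 0, 4]]

The characteristic polynomial is det(xI - A) = (x - 4)^4, so the eigenvalues are 4 (algebraic multiplicity 4).

For λ = 4: rank(A - 4I) = 1, rank((A - 4I)^2) = 0. The eigenspace has dimension 4 - 1 = 3, so there are 3 Jordan blocks; the rank sequence gives block sizes [2, 1, 1].

Assembling the blocks gives the Jordan form J above.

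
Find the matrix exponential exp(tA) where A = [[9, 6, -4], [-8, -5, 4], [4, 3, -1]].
A has Jordan form J = [[1, 1, 0], [0, 1, 0], [0, 0, 1]] with A = PJP^{-1}, so e^{tA} = P e^{tJ} P^{-1}.

For a Jordan block J_k(λ), e^{tJ_k(λ)} = e^{λt} · (I + tN + t^2 N^2/2! + ... + t^{k-1} N^{k-1}/(k-1)!) where N is the nilpotent superdiagonal part.

Assembling the blocks and conjugating back gives the entries of e^{tA} as shown above.

e^{tA} = [[(8*t + 1)*e^{t}, 6*t*e^{t}, -4*t*e^{t}], [-8*t*e^{t}, (1 - 6*t)*e^{t}, 4*t*e^{t}], [4*t*e^{t}, 3*t*e^{t}, (1 - 2*t)*e^{t}]]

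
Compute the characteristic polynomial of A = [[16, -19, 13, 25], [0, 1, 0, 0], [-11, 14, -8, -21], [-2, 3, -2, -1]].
χ_A(x) = (x - 3)^2(x - 1)^2

xI - A = [[x - 16, 19, -13, -25], [0, x - 1, 0, 0], [11, -14, x + 8, 21], [2, -3, 2, x + 1]].

Expanding det(xI - A) along the first row:
det(xI - A) = + (x - 16)·det([[x - 1, 0, 0], [-14, x + 8, 21], [-3, 2, x + 1]]) - (19)·det([[0, 0, 0], [11, x + 8, 21], [2, 2, x + 1]]) + (-13)·det([[0, x - 1, 0], [11, -14, 21], [2, -3, x + 1]]) - (-25)·det([[0, x - 1, 0], [11, -14, x + 8], [2, -3, 2]]).

Evaluating gives χ_A(x) = x^4 - 8x^3 + 22x^2 - 24x + 9 = (x - 3)^2(x - 1)^2.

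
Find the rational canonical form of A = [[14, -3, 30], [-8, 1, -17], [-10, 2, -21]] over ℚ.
R = [[0, 0, -4], [1, 0, -9], [0, 1, -6]]

The invariant factors of A (the non-unit diagonal entries of the Smith normal form of xI - A over ℚ[x]) are (x + 1)^2(x + 4), each dividing the next. The characteristic polynomial is their product, (x + 1)^2(x + 4).

The rational canonical form is the block-diagonal matrix of companion matrices C(f_i):
R = [[0, 0, -4], [1, 0, -9], [0, 1, -6]].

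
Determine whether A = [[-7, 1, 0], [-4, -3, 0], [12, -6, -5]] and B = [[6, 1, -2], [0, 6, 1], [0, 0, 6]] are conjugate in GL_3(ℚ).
No.

trace(A) = -15 but trace(B) = 18. The trace is a similarity invariant, so A and B are not similar.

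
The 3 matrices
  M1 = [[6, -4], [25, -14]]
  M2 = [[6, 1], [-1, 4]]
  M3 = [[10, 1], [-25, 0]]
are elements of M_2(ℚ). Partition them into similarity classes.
2 classes: {M1}, {M2, M3}

Characteristic polynomials: χ_{M1} = (x + 4)^2, χ_{M2} = (x - 5)^2, χ_{M3} = (x - 5)^2.

{M1}: invariant factors (x + 4)^2.

{M2, M3}: invariant factors (x - 5)^2.

Matrices are similar if and only if their invariant-factor lists agree; the partition into similarity classes is {M1}, {M2, M3}.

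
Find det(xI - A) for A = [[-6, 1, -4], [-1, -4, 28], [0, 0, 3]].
χ_A(x) = (x - 3)(x + 5)^2

xI - A = [[x + 6, -1, 4], [1, x + 4, -28], [0, 0, x - 3]].

Expanding det(xI - A) along the first row:
det(xI - A) = + (x + 6)·det([[x + 4, -28], [0, x - 3]]) - (-1)·det([[1, -28], [0, x - 3]]) + (4)·det([[1, x + 4], [0, 0]]).

Evaluating gives χ_A(x) = x^3 + 7x^2 - 5x - 75 = (x - 3)(x + 5)^2.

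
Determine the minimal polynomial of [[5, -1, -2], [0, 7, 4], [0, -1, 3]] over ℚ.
m_A(x) = (x - 5)^2

The characteristic polynomial factors as (x - 5)^3. The minimal polynomial is ∏(x - λ)^{k_λ} where k_λ is the size of the largest Jordan block at λ.

For λ = 5: rank(A - 5I) = 1, and the largest Jordan block has size 2 (the smallest k with rank((A - 5I)^k) = rank((A - 5I)^(k+1))).

So m_A(x) = (x - 5)^2.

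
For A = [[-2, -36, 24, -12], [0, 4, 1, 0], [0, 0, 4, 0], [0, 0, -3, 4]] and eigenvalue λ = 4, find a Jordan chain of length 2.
v_1 = [[2, 0, 1, 1]]^T, v_2 = [[0, 1, 0, -3]]^T

We seek v_1 ∈ ker((A - 4I)^2) \ ker(A - 4I), then set v_{i+1} = (A - 4I) v_i.

One such chain is v_1 = [[2, 0, 1, 1]]^T, v_2 = [[0, 1, 0, -3]]^T. Check: (A - 4I) v_2 = [[0, 0, 0, 0]]^T = 0.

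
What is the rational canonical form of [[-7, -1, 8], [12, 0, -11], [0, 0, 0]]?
The invariant factors of A (the non-unit diagonal entries of the Smith normal form of xI - A over ℚ[x]) are x(x + 3)(x + 4), each dividing the next. The characteristic polynomial is their product, x(x + 3)(x + 4).

The rational canonical form is the block-diagonal matrix of companion matrices C(f_i):
R = [[0, 0, 0], [1, 0, -12], [0, 1, -7]].

R = [[0, 0, 0], [1, 0, -12], [0, 1, -7]]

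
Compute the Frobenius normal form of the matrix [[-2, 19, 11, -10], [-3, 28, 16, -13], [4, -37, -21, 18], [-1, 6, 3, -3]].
The invariant factors of A (the non-unit diagonal entries of the Smith normal form of xI - A over ℚ[x]) are (x - 2)(x^3 + 2x + 1), each dividing the next. The characteristic polynomial is their product, (x - 2)(x^3 + 2x + 1).

The rational canonical form is the block-diagonal matrix of companion matrices C(f_i):
R = [[0, 0, 0, 2], [1, 0, 0, 3], [0, 1, 0, -2], [0, 0, 1, 2]].

Note the characteristic polynomial does not split into linear factors over ℚ, so A has no Jordan form over ℚ; the rational canonical form exists over any field.

R = [[0, 0, 0, 2], [1, 0, 0, 3], [0, 1, 0, -2], [0, 0, 1, 2]]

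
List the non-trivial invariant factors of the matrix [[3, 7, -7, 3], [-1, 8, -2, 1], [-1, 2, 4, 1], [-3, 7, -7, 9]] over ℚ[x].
The Jordan structure of A has elementary divisors (x - 6)^2, (x - 6)^2. Arranging the block sizes at each eigenvalue in decreasing order and taking row products gives the invariant factors.

Invariant factors (smallest first, each dividing the next): (x - 6)^2, (x - 6)^2.

Check: the last factor (x - 6)^2 is the minimal polynomial, and the product (x - 6)^4 is the characteristic polynomial.

(x - 6)^2, (x - 6)^2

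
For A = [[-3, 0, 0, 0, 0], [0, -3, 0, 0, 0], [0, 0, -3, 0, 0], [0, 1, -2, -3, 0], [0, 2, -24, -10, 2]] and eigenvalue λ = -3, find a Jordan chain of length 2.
v_1 = [[0, 1, 0, 0, 0]]^T, v_2 = [[0, 0, 0, 1, 2]]^T

We seek v_1 ∈ ker((A + 3I)^2) \ ker(A + 3I), then set v_{i+1} = (A + 3I) v_i.

One such chain is v_1 = [[0, 1, 0, 0, 0]]^T, v_2 = [[0, 0, 0, 1, 2]]^T. Check: (A + 3I) v_2 = [[0, 0, 0, 0, 0]]^T = 0.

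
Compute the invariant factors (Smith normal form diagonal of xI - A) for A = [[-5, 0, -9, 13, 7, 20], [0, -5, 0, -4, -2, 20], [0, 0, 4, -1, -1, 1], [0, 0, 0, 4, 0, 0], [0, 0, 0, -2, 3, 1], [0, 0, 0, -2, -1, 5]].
The Jordan structure of A has elementary divisors (x + 5), (x + 5), (x - 4)^2, (x - 4)^2. Arranging the block sizes at each eigenvalue in decreasing order and taking row products gives the invariant factors.

Invariant factors (smallest first, each dividing the next): (x - 4)^2(x + 5), (x - 4)^2(x + 5).

Check: the last factor (x - 4)^2(x + 5) is the minimal polynomial, and the product (x - 4)^4(x + 5)^2 is the characteristic polynomial.

(x - 4)^2(x + 5), (x - 4)^2(x + 5)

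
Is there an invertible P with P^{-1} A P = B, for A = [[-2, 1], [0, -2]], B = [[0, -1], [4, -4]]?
Two matrices over a field are similar if and only if they have the same invariant factors.

Both A and B have characteristic polynomial (x + 2)^2 and minimal polynomial (x + 2)^2. Computing further, both have invariant factors (x + 2)^2. Hence A and B are similar.

Yes.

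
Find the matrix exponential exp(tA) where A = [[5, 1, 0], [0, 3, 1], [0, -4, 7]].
A has Jordan form J = [[5, 1, 0], [0, 5, 1], [0, 0, 5]] with A = PJP^{-1}, so e^{tA} = P e^{tJ} P^{-1}.

For a Jordan block J_k(λ), e^{tJ_k(λ)} = e^{λt} · (I + tN + t^2 N^2/2! + ... + t^{k-1} N^{k-1}/(k-1)!) where N is the nilpotent superdiagonal part.

Assembling the blocks and conjugating back gives the entries of e^{tA} as shown above.

e^{tA} = [[e^{5*t}, t*(1 - t)*e^{5*t}, t^2*e^{5*t}/2], [0, (1 - 2*t)*e^{5*t}, t*e^{5*t}], [0, -4*t*e^{5*t}, (2*t + 1)*e^{5*t}]]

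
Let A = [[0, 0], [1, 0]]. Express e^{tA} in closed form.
A has Jordan form J = [[0, 1], [0, 0]] with A = PJP^{-1}, so e^{tA} = P e^{tJ} P^{-1}.

For a Jordan block J_k(λ), e^{tJ_k(λ)} = e^{λt} · (I + tN + t^2 N^2/2! + ... + t^{k-1} N^{k-1}/(k-1)!) where N is the nilpotent superdiagonal part.

Assembling the blocks and conjugating back gives the entries of e^{tA} as shown above.

e^{tA} = [[1, 0], [t, 1]]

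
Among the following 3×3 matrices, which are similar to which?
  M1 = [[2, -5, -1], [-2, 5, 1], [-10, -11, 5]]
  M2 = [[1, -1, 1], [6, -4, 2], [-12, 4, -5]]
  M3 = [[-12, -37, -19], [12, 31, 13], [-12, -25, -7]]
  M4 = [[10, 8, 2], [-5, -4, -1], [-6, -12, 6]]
Characteristic polynomials: χ_{M1} = x(x - 6)^2, χ_{M2} = (x + 2)(x + 3)^2, χ_{M3} = x(x - 6)^2, χ_{M4} = x(x - 6)^2.

{M1, M3, M4}: invariant factors x(x - 6)^2.

{M2}: invariant factors (x + 2)(x + 3)^2.

Matrices are similar if and only if their invariant-factor lists agree; the partition into similarity classes is {M1, M3, M4}, {M2}.

2 classes: {M1, M3, M4}, {M2}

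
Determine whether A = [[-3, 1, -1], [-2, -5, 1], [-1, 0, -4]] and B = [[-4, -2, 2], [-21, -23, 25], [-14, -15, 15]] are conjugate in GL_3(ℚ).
Yes.

Two matrices over a field are similar if and only if they have the same invariant factors.

Both A and B have characteristic polynomial (x + 4)^3 and minimal polynomial (x + 4)^3. Computing further, both have invariant factors (x + 4)^3. Hence A and B are similar.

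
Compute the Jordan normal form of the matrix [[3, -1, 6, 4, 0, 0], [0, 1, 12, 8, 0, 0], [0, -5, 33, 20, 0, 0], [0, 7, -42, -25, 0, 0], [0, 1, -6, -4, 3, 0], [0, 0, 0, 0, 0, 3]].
The characteristic polynomial is det(xI - A) = (x - 3)^6, so the eigenvalues are 3 (algebraic multiplicity 6).

For λ = 3: rank(A - 3I) = 1, rank((A - 3I)^2) = 0. The eigenspace has dimension 6 - 1 = 5, so there are 5 Jordan blocks; the rank sequence gives block sizes [2, 1, 1, 1, 1].

Assembling the blocks gives the Jordan form J above.

J = [[3, 1, 0, 0, 0, 0], [0, 3, 0, 0, 0, 0], [0, 0, 3, 0, 0, 0], [0, 0, 0, 3, 0, 0], [0, 0, 0, 0, 3, 0], [0, 0, 0, 0, 0, 3]]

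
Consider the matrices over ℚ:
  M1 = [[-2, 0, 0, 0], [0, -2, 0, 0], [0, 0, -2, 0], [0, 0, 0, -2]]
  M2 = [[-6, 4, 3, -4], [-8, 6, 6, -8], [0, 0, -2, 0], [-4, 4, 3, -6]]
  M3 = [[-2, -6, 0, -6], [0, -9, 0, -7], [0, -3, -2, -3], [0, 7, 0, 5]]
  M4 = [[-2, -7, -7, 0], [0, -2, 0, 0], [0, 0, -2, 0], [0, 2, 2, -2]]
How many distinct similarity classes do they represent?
2 classes: {M1}, {M2, M3, M4}

Characteristic polynomials: χ_{M1} = (x + 2)^4, χ_{M2} = (x + 2)^4, χ_{M3} = (x + 2)^4, χ_{M4} = (x + 2)^4.

{M1}: invariant factors x + 2, x + 2, x + 2, x + 2.

{M2, M3, M4}: invariant factors x + 2, x + 2, (x + 2)^2.

Matrices are similar if and only if their invariant-factor lists agree; the partition into similarity classes is {M1}, {M2, M3, M4}.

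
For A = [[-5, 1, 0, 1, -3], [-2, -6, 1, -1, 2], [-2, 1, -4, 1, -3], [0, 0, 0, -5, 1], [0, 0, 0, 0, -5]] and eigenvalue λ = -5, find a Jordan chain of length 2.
v_1 = [[0, 2, 0, 1, 1]]^T, v_2 = [[0, -1, 0, 1, 0]]^T

We seek v_1 ∈ ker((A + 5I)^2) \ ker(A + 5I), then set v_{i+1} = (A + 5I) v_i.

One such chain is v_1 = [[0, 2, 0, 1, 1]]^T, v_2 = [[0, -1, 0, 1, 0]]^T. Check: (A + 5I) v_2 = [[0, 0, 0, 0, 0]]^T = 0.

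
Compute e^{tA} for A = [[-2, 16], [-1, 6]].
A has Jordan form J = [[2, 1], [0, 2]] with A = PJP^{-1}, so e^{tA} = P e^{tJ} P^{-1}.

For a Jordan block J_k(λ), e^{tJ_k(λ)} = e^{λt} · (I + tN + t^2 N^2/2! + ... + t^{k-1} N^{k-1}/(k-1)!) where N is the nilpotent superdiagonal part.

Assembling the blocks and conjugating back gives the entries of e^{tA} as shown above.

e^{tA} = [[(1 - 4*t)*e^{2*t}, 16*t*e^{2*t}], [-t*e^{2*t}, (4*t + 1)*e^{2*t}]]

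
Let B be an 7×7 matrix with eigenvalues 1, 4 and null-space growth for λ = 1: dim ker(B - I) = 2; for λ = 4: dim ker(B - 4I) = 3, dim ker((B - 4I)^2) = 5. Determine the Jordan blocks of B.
Jordan blocks: (1, 1), (1, 1), (4, 2), (4, 2), (4, 1)

λ = 1: successive nullity increments [2] count blocks of size ≥ k; block sizes are [1, 1].
λ = 4: successive nullity increments [3, 2] count blocks of size ≥ k; block sizes are [2, 2, 1].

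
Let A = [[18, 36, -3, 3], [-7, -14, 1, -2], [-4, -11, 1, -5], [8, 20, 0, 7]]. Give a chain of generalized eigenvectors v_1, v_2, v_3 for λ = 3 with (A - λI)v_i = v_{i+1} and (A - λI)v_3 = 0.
We seek v_1 ∈ ker((A - 3I)^3) \ ker((A - 3I)^2), then set v_{i+1} = (A - 3I) v_i.

One such chain is v_1 = [[-2, 1, 2, -2]]^T, v_2 = [[-6, 3, 3, -4]]^T, v_3 = [[-3, 2, 5, -4]]^T. Check: (A - 3I) v_3 = [[0, 0, 0, 0]]^T = 0.

v_1 = [[-2, 1, 2, -2]]^T, v_2 = [[-6, 3, 3, -4]]^T, v_3 = [[-3, 2, 5, -4]]^T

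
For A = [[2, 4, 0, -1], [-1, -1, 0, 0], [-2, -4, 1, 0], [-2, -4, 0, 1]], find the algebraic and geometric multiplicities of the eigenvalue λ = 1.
algebraic multiplicity 3, geometric multiplicity 2

The characteristic polynomial is x(x - 1)^3, so the factor x - 1 appears with exponent 3: the algebraic multiplicity is 3.

rank(A - I) = 2, so the eigenspace has dimension 4 - 2 = 2: the geometric multiplicity is 2.

Since 2 < 3, A is not diagonalizable.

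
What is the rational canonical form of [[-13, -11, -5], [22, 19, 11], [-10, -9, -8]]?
R = [[0, 0, 3], [1, 0, 4], [0, 1, -2]]

The invariant factors of A (the non-unit diagonal entries of the Smith normal form of xI - A over ℚ[x]) are (x + 3)(x^2 - x - 1), each dividing the next. The characteristic polynomial is their product, (x + 3)(x^2 - x - 1).

The rational canonical form is the block-diagonal matrix of companion matrices C(f_i):
R = [[0, 0, 3], [1, 0, 4], [0, 1, -2]].

Note the characteristic polynomial does not split into linear factors over ℚ, so A has no Jordan form over ℚ; the rational canonical form exists over any field.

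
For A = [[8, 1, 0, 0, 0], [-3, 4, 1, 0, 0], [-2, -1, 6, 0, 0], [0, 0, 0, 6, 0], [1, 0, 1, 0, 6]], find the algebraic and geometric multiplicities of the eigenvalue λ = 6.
The characteristic polynomial is (x - 6)^5, so the factor x - 6 appears with exponent 5: the algebraic multiplicity is 5.

rank(A - 6I) = 2, so the eigenspace has dimension 5 - 2 = 3: the geometric multiplicity is 3.

Since 3 < 5, A is not diagonalizable.

algebraic multiplicity 5, geometric multiplicity 3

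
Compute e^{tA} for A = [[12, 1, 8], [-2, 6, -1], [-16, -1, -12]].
e^{tA} = [[(2*(1 - t)*e^{9*t} - 1)*e^{-4*t}, t*e^{5*t}, ((1 - t)*e^{9*t} - 1)*e^{-4*t}], [-2*t*e^{5*t}, (t + 1)*e^{5*t}, -t*e^{5*t}], [2*((t - 1)*e^{9*t} + 1)*e^{-4*t}, -t*e^{5*t}, ((t - 1)*e^{9*t} + 2)*e^{-4*t}]]

A has Jordan form J = [[-4, 0, 0], [0, 5, 1], [0, 0, 5]] with A = PJP^{-1}, so e^{tA} = P e^{tJ} P^{-1}.

For a Jordan block J_k(λ), e^{tJ_k(λ)} = e^{λt} · (I + tN + t^2 N^2/2! + ... + t^{k-1} N^{k-1}/(k-1)!) where N is the nilpotent superdiagonal part.

Assembling the blocks and conjugating back gives the entries of e^{tA} as shown above.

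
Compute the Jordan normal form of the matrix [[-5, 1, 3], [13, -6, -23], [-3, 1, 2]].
The characteristic polynomial is det(xI - A) = (x + 3)^3, so the eigenvalues are -3 (algebraic multiplicity 3).

For λ = -3: rank(A + 3I) = 2, rank((A + 3I)^2) = 1, rank((A + 3I)^3) = 0. The eigenspace has dimension 3 - 2 = 1, so there is 1 Jordan block; the rank sequence gives block sizes [3].

Assembling the blocks gives the Jordan form J above.

J = [[-3, 1, 0], [0, -3, 1], [0, 0, -3]]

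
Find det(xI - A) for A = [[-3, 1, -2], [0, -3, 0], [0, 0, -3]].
xI - A = [[x + 3, -1, 2], [0, x + 3, 0], [0, 0, x + 3]].

Expanding det(xI - A) along the first row:
det(xI - A) = + (x + 3)·det([[x + 3, 0], [0, x + 3]]) - (-1)·det([[0, 0], [0, x + 3]]) + (2)·det([[0, x + 3], [0, 0]]).

Evaluating gives χ_A(x) = x^3 + 9x^2 + 27x + 27 = (x + 3)^3.

χ_A(x) = (x + 3)^3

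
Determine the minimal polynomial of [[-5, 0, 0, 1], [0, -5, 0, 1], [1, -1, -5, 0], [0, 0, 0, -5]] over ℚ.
m_A(x) = (x + 5)^2

The characteristic polynomial factors as (x + 5)^4. The minimal polynomial is ∏(x - λ)^{k_λ} where k_λ is the size of the largest Jordan block at λ.

For λ = -5: rank(A + 5I) = 2, and the largest Jordan block has size 2 (the smallest k with rank((A + 5I)^k) = rank((A + 5I)^(k+1))).

So m_A(x) = (x + 5)^2.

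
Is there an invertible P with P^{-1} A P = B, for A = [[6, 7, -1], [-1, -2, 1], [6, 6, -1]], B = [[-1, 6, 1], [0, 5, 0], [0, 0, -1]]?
Yes.

Two matrices over a field are similar if and only if they have the same invariant factors.

Both A and B have characteristic polynomial (x - 5)(x + 1)^2 and minimal polynomial (x - 5)(x + 1)^2. Computing further, both have invariant factors (x - 5)(x + 1)^2. Hence A and B are similar.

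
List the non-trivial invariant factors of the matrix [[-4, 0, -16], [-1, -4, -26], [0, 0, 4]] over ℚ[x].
(x - 4)(x + 4)^2

The Jordan structure of A has elementary divisors (x + 4)^2, (x - 4). Arranging the block sizes at each eigenvalue in decreasing order and taking row products gives the invariant factors.

Invariant factors (smallest first, each dividing the next): (x - 4)(x + 4)^2.

Check: the last factor (x - 4)(x + 4)^2 is the minimal polynomial, and the product (x - 4)(x + 4)^2 is the characteristic polynomial.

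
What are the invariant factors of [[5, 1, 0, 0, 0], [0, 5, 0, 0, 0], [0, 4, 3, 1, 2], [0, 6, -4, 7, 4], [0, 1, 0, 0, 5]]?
The Jordan structure of A has elementary divisors (x - 5)^2, (x - 5)^2, (x - 5). Arranging the block sizes at each eigenvalue in decreasing order and taking row products gives the invariant factors.

Invariant factors (smallest first, each dividing the next): x - 5, (x - 5)^2, (x - 5)^2.

Check: the last factor (x - 5)^2 is the minimal polynomial, and the product (x - 5)^5 is the characteristic polynomial.

x - 5, (x - 5)^2, (x - 5)^2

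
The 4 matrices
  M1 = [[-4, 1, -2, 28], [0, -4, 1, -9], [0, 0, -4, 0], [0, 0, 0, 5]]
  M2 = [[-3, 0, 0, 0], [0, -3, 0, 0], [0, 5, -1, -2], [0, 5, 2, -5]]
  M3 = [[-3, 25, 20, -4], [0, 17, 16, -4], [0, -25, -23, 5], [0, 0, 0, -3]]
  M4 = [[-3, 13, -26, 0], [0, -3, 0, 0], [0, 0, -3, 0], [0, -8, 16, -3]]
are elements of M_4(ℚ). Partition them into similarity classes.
3 classes: {M1}, {M2, M4}, {M3}

Characteristic polynomials: χ_{M1} = (x - 5)(x + 4)^3, χ_{M2} = (x + 3)^4, χ_{M3} = (x + 3)^4, χ_{M4} = (x + 3)^4.

{M1}: invariant factors (x - 5)(x + 4)^3.

{M2, M4}: invariant factors x + 3, x + 3, (x + 3)^2.

{M3}: invariant factors (x + 3)^2, (x + 3)^2.

Matrices are similar if and only if their invariant-factor lists agree; the partition into similarity classes is {M1}, {M2, M4}, {M3}.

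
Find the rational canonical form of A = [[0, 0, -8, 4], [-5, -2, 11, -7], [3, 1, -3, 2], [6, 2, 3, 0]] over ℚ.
R = [[0, 0, 0, 4], [1, 0, 0, 5], [0, 1, 0, -3], [0, 0, 1, -5]]

The invariant factors of A (the non-unit diagonal entries of the Smith normal form of xI - A over ℚ[x]) are (x - 1)(x + 1)^2(x + 4), each dividing the next. The characteristic polynomial is their product, (x - 1)(x + 1)^2(x + 4).

The rational canonical form is the block-diagonal matrix of companion matrices C(f_i):
R = [[0, 0, 0, 4], [1, 0, 0, 5], [0, 1, 0, -3], [0, 0, 1, -5]].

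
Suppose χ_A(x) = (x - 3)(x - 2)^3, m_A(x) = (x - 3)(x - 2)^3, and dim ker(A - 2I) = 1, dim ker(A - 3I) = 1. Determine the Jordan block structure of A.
λ = 2: algebraic multiplicity 3 (exponent in χ_A), largest block size 3 (exponent in m_A), 1 block (geometric multiplicity). This forces block sizes [3].
λ = 3: algebraic multiplicity 1 (exponent in χ_A), largest block size 1 (exponent in m_A), 1 block (geometric multiplicity). This forces block sizes [1].

Jordan blocks: (2, 3), (3, 1)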